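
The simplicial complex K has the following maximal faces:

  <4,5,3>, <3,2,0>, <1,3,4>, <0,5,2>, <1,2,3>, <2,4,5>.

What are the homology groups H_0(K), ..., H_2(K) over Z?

H_0 = Z,  H_1 = Z,  H_2 = 0.

Take the total order 0 < 1 < 2 < 3 < 4 < 5 on the vertex set. Then K (dimension 2) consists of the simplices:

  0-simplices (6): [0], [1], [2], [3], [4], [5]
  1-simplices (12): [0,2], [0,3], [0,5], [1,2], [1,3], [1,4], [2,3], [2,4], [2,5], [3,4], [3,5], [4,5]
  2-simplices (6): [0,2,3], [0,2,5], [1,2,3], [1,3,4], [2,4,5], [3,4,5]

giving chain groups C_0 ≅ Z^6, C_1 ≅ Z^12, C_2 ≅ Z^6.

∂_1: C_1 → C_0 is given by ∂[p,q] = [q] − [p].
This gives a 6×12 integer matrix of rank 5; reducing to Smith normal form yields diagonal entries (1,1,1,1,1).

The boundary map ∂_2: C_2 → C_1 acts by ∂[p,q,r] = [q,r] − [p,r] + [p,q]. For instance
  ∂[0,2,3] = [2,3] − [0,3] + [0,2],
  ∂[3,4,5] = [4,5] − [3,5] + [3,4].
The 12×6 boundary matrix has rank 6 and Smith normal form diag(1,1,1,1,1,1).

Computing H_k = (kernel of ∂_k) / (image of ∂_{k+1}):

  H_0: rank C_0 − rank ∂_1 = 6 − 5 = 1, and the invariant factors of ∂_1 are all 1, so H_0 = Z.
  H_1: rank ker ∂_1 − rank ∂_2 = (12 − 5) − 6 = 1, and the invariant factors of ∂_2 are all 1, so H_1 = Z.
  H_2: rank ker ∂_2 − rank ∂_3 = (6 − 6) − 0 = 0, and there is no ∂_3, so H_2 = 0.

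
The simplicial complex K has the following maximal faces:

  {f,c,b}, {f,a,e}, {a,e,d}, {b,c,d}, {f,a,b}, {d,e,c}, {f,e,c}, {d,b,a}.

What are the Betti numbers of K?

b_0 = 1, b_1 = 0, b_2 = 1.

Fix the vertex order a < b < c < d < e < f and write every simplex with vertices in increasing order. Then dim K = 2 and the simplices of K are:

  0-simplices (6): a, b, c, d, e, f
  1-simplices (12): ab, ad, ae, af, bc, bd, bf, cd, ce, cf, de, ef
  2-simplices (8): abd, abf, ade, aef, bcd, bcf, cde, cef

so the chain groups are C_0 ≅ Z^6, C_1 ≅ Z^12, C_2 ≅ Z^8.

∂_1: C_1 → C_0 maps an edge to its endpoints' difference, ∂[p,q] = q − p. For instance
  ∂bf = f − b.
As a 6×12 matrix over Z this has rank 5, with invariant factors (1,1,1,1,1).

Boundary ∂_2: C_2 → C_1 acts by ∂[p,q,r] = [q,r] − [p,r] + [p,q]. For instance
  ∂ade = de − ae + ad,
  ∂aef = ef − af + ae.
The 12×8 boundary matrix has rank 7 and Smith normal form diag(1,1,1,1,1,1,1).

Computing H_k = (kernel of ∂_k) / (image of ∂_{k+1}):

  H_0: rank C_0 − rank ∂_1 = 6 − 5 = 1, and the invariant factors of ∂_1 are all 1, so H_0 ≅ Z.
  H_1: rank ker ∂_1 − rank ∂_2 = (12 − 5) − 7 = 0, and the invariant factors of ∂_2 are all 1, so H_1 ≅ 0.
  H_2: rank ker ∂_2 − rank ∂_3 = (8 − 7) − 0 = 1, and there is no ∂_3, so H_2 ≅ Z.

As a check, the Euler characteristic is 6 − 12 + 8 = 2, which agrees with 1 − 0 + 1 = 2.
(K is a triangulation of the 2-sphere S^2.)

Hence the Betti numbers are b_0 = 1, b_1 = 0, b_2 = 1.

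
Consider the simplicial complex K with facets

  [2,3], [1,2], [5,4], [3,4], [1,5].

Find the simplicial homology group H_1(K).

We work with the vertex ordering 1 < 2 < 3 < 4 < 5. The simplices of K, each written with vertices in increasing order, are:

  0-simplices (5): [1], [2], [3], [4], [5]
  1-simplices (5): [1,2], [1,5], [2,3], [3,4], [4,5]

Hence C_0 ≅ Z^5, C_1 ≅ Z^5.

The boundary map ∂_1: C_1 → C_0 maps an edge to its endpoints' difference, ∂[p,q] = q − p. For instance
  ∂[2,3] = [3] − [2].
The resulting 5×5 matrix has rank 4, and its Smith normal form has invariant factors (1,1,1,1).

From H_k ≅ ker(∂_k) / im(∂_{k+1}) we obtain:

  H_1: rank ker ∂_1 − rank ∂_2 = (5 − 4) − 0 = 1, and there is no ∂_2, so H_1 ≅ Z.

(K is a triangulation of the circle S^1.)

H_1 ≅ Z.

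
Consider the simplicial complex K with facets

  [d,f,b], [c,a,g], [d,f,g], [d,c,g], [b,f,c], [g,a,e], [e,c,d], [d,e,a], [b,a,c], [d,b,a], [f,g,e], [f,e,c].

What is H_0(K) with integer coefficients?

Take the total order a < b < c < d < e < f < g on the vertex set. Then K (dimension 2) consists of the simplices:

  0-simplices (7): a, b, c, d, e, f, g
  1-simplices (18): ab, ac, ad, ae, ag, bc, bd, bf, cd, ce, cf, cg, de, df, dg, ef, eg, fg
  2-simplices (12): abc, abd, acg, ade, aeg, bcf, bdf, cde, cdg, cef, dfg, efg

Hence C_0 ≅ Z^7, C_1 ≅ Z^18, C_2 ≅ Z^12.

The boundary map ∂_1: C_1 → C_0 is given by ∂[p,q] = [q] − [p]. For instance
  ∂cd = d − c.
The resulting 7×18 matrix has rank 6, and its Smith normal form has invariant factors (1,1,1,1,1,1).

The boundary map ∂_2: C_2 → C_1 maps a triangle to the signed sum of its edges. For instance
  ∂cde = de − ce + cd,
  ∂cef = ef − cf + ce.
The 18×12 boundary matrix has rank 12 and Smith normal form diag(1,1,1,1,1,1,1,1,1,1,1,2).

From H_k ≅ ker(∂_k) / im(∂_{k+1}) we obtain:

  H_0: rank C_0 − rank ∂_1 = 7 − 6 = 1, and the invariant factors of ∂_1 are all 1, so H_0 = Z.

H_0 ≅ Z.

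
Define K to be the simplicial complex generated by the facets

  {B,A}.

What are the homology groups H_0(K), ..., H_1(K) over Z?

Take the total order A < B on the vertex set. Then K (dimension 1) consists of the simplices:

  0-simplices (2): A, B
  1-simplices (1): AB

Hence C_0 ≅ Z^2, C_1 ≅ Z^1.

The boundary map ∂_1: C_1 → C_0 is given by ∂[p,q] = [q] − [p]. For instance
  ∂AB = B − A.
The 2×1 boundary matrix has rank 1 and Smith normal form diag(1).

Now H_k = ker ∂_k / im ∂_{k+1}, so:

  H_0: rank C_0 − rank ∂_1 = 2 − 1 = 1, and the invariant factors of ∂_1 are all 1, so H_0 ≅ Z.
  H_1: rank ker ∂_1 − rank ∂_2 = (1 − 1) − 0 = 0, and there is no ∂_2, so H_1 ≅ 0.

(K is a triangulation of the 1-simplex.)

H_0 ≅ Z,  H_1 = 0.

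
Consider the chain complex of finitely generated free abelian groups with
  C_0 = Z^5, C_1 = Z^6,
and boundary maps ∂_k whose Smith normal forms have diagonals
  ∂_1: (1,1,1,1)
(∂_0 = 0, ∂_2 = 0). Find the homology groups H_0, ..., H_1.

H_0: b_0 = 5 − 0 − 4 = 1; torsion from ∂_1 factors > 1: none. So H_0 ≅ Z.
H_1: b_1 = 6 − 4 − 0 = 2; torsion from ∂_2 factors > 1: none. So H_1 ≅ Z^2.

H_0 ≅ Z,  H_1 ≅ Z^2.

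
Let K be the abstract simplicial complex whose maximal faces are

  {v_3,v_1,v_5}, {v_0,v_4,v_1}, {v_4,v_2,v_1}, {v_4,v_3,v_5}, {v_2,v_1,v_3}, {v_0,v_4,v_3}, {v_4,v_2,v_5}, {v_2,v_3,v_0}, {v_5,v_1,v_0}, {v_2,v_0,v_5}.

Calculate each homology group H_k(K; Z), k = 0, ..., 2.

K has 6 vertices, 15 edges, 10 triangles.
rank ∂_0 = 0, rank ∂_1 = 5 ⇒ b_0 = 6 − 0 − 5 = 1; all invariant factors of ∂_1 are 1 so no torsion. So H_0 ≅ Z.
rank ∂_1 = 5, rank ∂_2 = 10 ⇒ b_1 = 15 − 5 − 10 = 0; ∂_2 has invariant factor(s) [2] giving torsion. So H_1 ≅ Z/2.
rank ∂_2 = 10, rank ∂_3 = 0 ⇒ b_2 = 10 − 10 − 0 = 0. So H_2 ≅ 0.

H_0 ≅ Z,  H_1 ≅ Z/2,  H_2 = 0.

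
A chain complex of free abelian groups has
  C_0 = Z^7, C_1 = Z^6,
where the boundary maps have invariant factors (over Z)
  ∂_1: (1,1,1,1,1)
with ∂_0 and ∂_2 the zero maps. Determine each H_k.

H_0: b_0 = 7 − 0 − 5 = 2; torsion from ∂_1 factors > 1: none. So H_0 = Z^2.
H_1: b_1 = 6 − 5 − 0 = 1; torsion from ∂_2 factors > 1: none. So H_1 = Z.

H_0 = Z^2,  H_1 = Z.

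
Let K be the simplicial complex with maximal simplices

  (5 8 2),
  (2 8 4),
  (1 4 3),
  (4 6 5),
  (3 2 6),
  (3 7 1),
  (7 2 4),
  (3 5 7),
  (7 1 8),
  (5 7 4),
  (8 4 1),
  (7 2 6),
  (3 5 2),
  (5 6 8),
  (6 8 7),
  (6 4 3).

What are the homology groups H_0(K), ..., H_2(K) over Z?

H_0 ≅ Z,  H_1 ≅ Z^2,  H_2 ≅ Z.

Order the vertices as 1 < 2 < 3 < 4 < 5 < 6 < 7 < 8. Listing each simplex with vertices in this order, K has dimension 2 with simplices:

  0-simplices (8): [1], [2], [3], [4], [5], [6], [7], [8]
  1-simplices (24): (24 of them)
  2-simplices (16): [1,3,4], [1,3,7], [1,4,8], [1,7,8], [2,3,5], [2,3,6], [2,4,7], [2,4,8], [2,5,8], [2,6,7], [3,4,6], [3,5,7], [4,5,6], [4,5,7], [5,6,8], [6,7,8]

so the chain groups are C_0 ≅ Z^8, C_1 ≅ Z^24, C_2 ≅ Z^16.

The boundary map ∂_1: C_1 → C_0 sends each edge [p,q] (with p < q) to q − p.
As a 8×24 matrix over Z this has rank 7, with invariant factors (1,1,1,1,1,1,1).

The boundary map ∂_2: C_2 → C_1 sends each 2-simplex [p,q,r] to [q,r] − [p,r] + [p,q]. For instance
  ∂[2,3,5] = [3,5] − [2,5] + [2,3],
  ∂[2,4,8] = [4,8] − [2,8] + [2,4].
As a 24×16 matrix over Z this has rank 15, with invariant factors (1,1,1,1,1,1,1,1,1,1,1,1,1,1,1).

Now H_k = ker ∂_k / im ∂_{k+1}, so:

  H_0: rank C_0 − rank ∂_1 = 8 − 7 = 1, and the invariant factors of ∂_1 are all 1, so H_0 = Z.
  H_1: rank ker ∂_1 − rank ∂_2 = (24 − 7) − 15 = 2, and the invariant factors of ∂_2 are all 1, so H_1 = Z^2.
  H_2: rank ker ∂_2 − rank ∂_3 = (16 − 15) − 0 = 1, and there is no ∂_3, so H_2 = Z.

(K is a triangulation of the torus T^2.)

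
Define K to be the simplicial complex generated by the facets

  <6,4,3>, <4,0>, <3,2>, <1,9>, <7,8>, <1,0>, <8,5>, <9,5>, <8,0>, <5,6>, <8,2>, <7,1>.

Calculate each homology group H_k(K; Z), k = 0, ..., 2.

Order the vertices as 0 < 1 < 2 < 3 < 4 < 5 < 6 < 7 < 8 < 9. Listing each simplex with vertices in this order, K has dimension 2 with simplices:

  0-simplices (10): [0], [1], [2], [3], [4], [5], [6], [7], [8], [9]
  1-simplices (14): [0,1], [0,4], [0,8], [1,7], [1,9], [2,3], [2,8], [3,4], [3,6], [4,6], [5,6], [5,8], [5,9], [7,8]
  2-simplices (1): [3,4,6]

Hence C_0 ≅ Z^10, C_1 ≅ Z^14, C_2 ≅ Z^1.

∂_1: C_1 → C_0 sends each edge [p,q] (with p < q) to q − p. For instance
  ∂[5,6] = [6] − [5].
As a 10×14 matrix over Z this has rank 9, with invariant factors (1,1,1,1,1,1,1,1,1).

∂_2: C_2 → C_1 acts by ∂[p,q,r] = [q,r] − [p,r] + [p,q]. For instance
  ∂[3,4,6] = [4,6] − [3,6] + [3,4].
The resulting 14×1 matrix has rank 1, and its Smith normal form has invariant factors (1).

Computing H_k = (kernel of ∂_k) / (image of ∂_{k+1}):

  H_0: rank C_0 − rank ∂_1 = 10 − 9 = 1, and the invariant factors of ∂_1 are all 1, so H_0 ≅ Z.
  H_1: rank ker ∂_1 − rank ∂_2 = (14 − 9) − 1 = 4, and the invariant factors of ∂_2 are all 1, so H_1 ≅ Z^4.
  H_2: rank ker ∂_2 − rank ∂_3 = (1 − 1) − 0 = 0, and there is no ∂_3, so H_2 ≅ 0.

As a check, the Euler characteristic is 10 − 14 + 1 = -3, which agrees with 1 − 4 + 0 = -3.

H_0 ≅ Z,  H_1 ≅ Z^4,  H_2 = 0.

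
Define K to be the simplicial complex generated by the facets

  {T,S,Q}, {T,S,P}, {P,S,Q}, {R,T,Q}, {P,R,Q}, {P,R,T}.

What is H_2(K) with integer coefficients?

We work with the vertex ordering P < Q < R < S < T. The simplices of K, each written with vertices in increasing order, are:

  0-simplices (5): P, Q, R, S, T
  1-simplices (9): PQ, PR, PS, PT, QR, QS, QT, RT, ST
  2-simplices (6): PQR, PQS, PRT, PST, QRT, QST

so the chain groups are C_0 ≅ Z^5, C_1 ≅ Z^9, C_2 ≅ Z^6.

∂_1: C_1 → C_0 is given by ∂[p,q] = [q] − [p]. For instance
  ∂PS = S − P.
The resulting 5×9 matrix has rank 4, and its Smith normal form has invariant factors (1,1,1,1).

Boundary ∂_2: C_2 → C_1 sends each 2-simplex [p,q,r] to [q,r] − [p,r] + [p,q]. For instance
  ∂PQS = QS − PS + PQ,
  ∂PQR = QR − PR + PQ.
The resulting 9×6 matrix has rank 5, and its Smith normal form has invariant factors (1,1,1,1,1).

Now H_k = ker ∂_k / im ∂_{k+1}, so:

  H_2: rank ker ∂_2 − rank ∂_3 = (6 − 5) − 0 = 1, and there is no ∂_3, so H_2 ≅ Z.

(K is a triangulation of the 2-sphere S^2.)

H_2 ≅ Z.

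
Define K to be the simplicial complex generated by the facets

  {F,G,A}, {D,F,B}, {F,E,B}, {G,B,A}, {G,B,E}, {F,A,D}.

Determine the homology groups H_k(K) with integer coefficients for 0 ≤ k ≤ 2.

We work with the vertex ordering A < B < D < E < F < G. The simplices of K, each written with vertices in increasing order, are:

  0-simplices (6): A, B, D, E, F, G
  1-simplices (12): AB, AD, AF, AG, BD, BE, BF, BG, DF, EF, EG, FG
  2-simplices (6): ABG, ADF, AFG, BDF, BEF, BEG

so the chain groups are C_0 ≅ Z^6, C_1 ≅ Z^12, C_2 ≅ Z^6.

The boundary map ∂_1: C_1 → C_0 maps an edge to its endpoints' difference, ∂[p,q] = q − p.
The 6×12 boundary matrix has rank 5 and Smith normal form diag(1,1,1,1,1).

Boundary ∂_2: C_2 → C_1 acts by ∂[p,q,r] = [q,r] − [p,r] + [p,q]. For instance
  ∂AFG = FG − AG + AF,
  ∂BEF = EF − BF + BE.
The resulting 12×6 matrix has rank 6, and its Smith normal form has invariant factors (1,1,1,1,1,1).

From H_k ≅ ker(∂_k) / im(∂_{k+1}) we obtain:

  H_0: rank C_0 − rank ∂_1 = 6 − 5 = 1, and the invariant factors of ∂_1 are all 1, so H_0 ≅ Z.
  H_1: rank ker ∂_1 − rank ∂_2 = (12 − 5) − 6 = 1, and the invariant factors of ∂_2 are all 1, so H_1 ≅ Z.
  H_2: rank ker ∂_2 − rank ∂_3 = (6 − 6) − 0 = 0, and there is no ∂_3, so H_2 ≅ 0.

H_0 ≅ Z,  H_1 ≅ Z,  H_2 = 0.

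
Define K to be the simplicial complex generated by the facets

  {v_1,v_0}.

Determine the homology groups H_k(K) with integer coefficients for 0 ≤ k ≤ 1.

H_0 ≅ Z,  H_1 = 0.

We work with the vertex ordering v_0 < v_1. The simplices of K, each written with vertices in increasing order, are:

  0-simplices (2): [v_0], [v_1]
  1-simplices (1): [v_0,v_1]

giving chain groups C_0 ≅ Z^2, C_1 ≅ Z^1.

∂_1: C_1 → C_0 maps an edge to its endpoints' difference, ∂[p,q] = q − p. For instance
  ∂[v_0,v_1] = [v_1] − [v_0].
The resulting 2×1 matrix has rank 1, and its Smith normal form has invariant factors (1).

Computing H_k = (kernel of ∂_k) / (image of ∂_{k+1}):

  H_0: rank C_0 − rank ∂_1 = 2 − 1 = 1, and the invariant factors of ∂_1 are all 1, so H_0 = Z.
  H_1: rank ker ∂_1 − rank ∂_2 = (1 − 1) − 0 = 0, and there is no ∂_2, so H_1 = 0.

As a check, the Euler characteristic is 2 − 1 = 1, which agrees with 1 − 0 = 1.
(K is a triangulation of the 1-simplex.)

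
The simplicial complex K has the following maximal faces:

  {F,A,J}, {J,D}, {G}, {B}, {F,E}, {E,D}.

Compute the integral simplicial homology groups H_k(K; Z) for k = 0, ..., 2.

H_0 ≅ Z^3,  H_1 ≅ Z,  H_2 = 0.

We work with the vertex ordering A < B < D < E < F < G < J. The simplices of K, each written with vertices in increasing order, are:

  0-simplices (7): A, B, D, E, F, G, J
  1-simplices (6): AF, AJ, DE, DJ, EF, FJ
  2-simplices (1): AFJ

giving chain groups C_0 ≅ Z^7, C_1 ≅ Z^6, C_2 ≅ Z^1.

∂_1: C_1 → C_0 maps an edge to its endpoints' difference, ∂[p,q] = q − p. For instance
  ∂AJ = J − A.
As a 7×6 matrix over Z this has rank 4, with invariant factors (1,1,1,1).

∂_2: C_2 → C_1 sends each 2-simplex [p,q,r] to [q,r] − [p,r] + [p,q]. For instance
  ∂AFJ = FJ − AJ + AF.
This gives a 6×1 integer matrix of rank 1; reducing to Smith normal form yields diagonal entries (1).

From H_k ≅ ker(∂_k) / im(∂_{k+1}) we obtain:

  H_0: rank C_0 − rank ∂_1 = 7 − 4 = 3, and the invariant factors of ∂_1 are all 1, so H_0 = Z^3.
  H_1: rank ker ∂_1 − rank ∂_2 = (6 − 4) − 1 = 1, and the invariant factors of ∂_2 are all 1, so H_1 = Z.
  H_2: rank ker ∂_2 − rank ∂_3 = (1 − 1) − 0 = 0, and there is no ∂_3, so H_2 = 0.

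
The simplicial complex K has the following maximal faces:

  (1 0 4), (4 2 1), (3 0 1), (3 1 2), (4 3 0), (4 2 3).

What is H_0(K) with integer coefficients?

K has 5 vertices, 9 edges, 6 triangles.
rank ∂_0 = 0, rank ∂_1 = 4 ⇒ b_0 = 5 − 0 − 4 = 1; all invariant factors of ∂_1 are 1 so no torsion. So H_0 ≅ Z.

H_0 = Z.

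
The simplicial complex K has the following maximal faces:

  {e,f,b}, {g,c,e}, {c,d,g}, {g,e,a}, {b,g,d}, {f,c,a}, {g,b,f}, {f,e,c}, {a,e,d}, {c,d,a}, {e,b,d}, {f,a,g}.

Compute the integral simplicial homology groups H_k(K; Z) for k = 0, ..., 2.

Order the vertices as a < b < c < d < e < f < g. Listing each simplex with vertices in this order, K has dimension 2 with simplices:

  0-simplices (7): a, b, c, d, e, f, g
  1-simplices (18): ac, ad, ae, af, ag, bd, be, bf, bg, cd, ce, cf, cg, de, dg, ef, eg, fg
  2-simplices (12): acd, acf, ade, aeg, afg, bde, bdg, bef, bfg, cdg, cef, ceg

giving chain groups C_0 ≅ Z^7, C_1 ≅ Z^18, C_2 ≅ Z^12.

Boundary ∂_1: C_1 → C_0 maps an edge to its endpoints' difference, ∂[p,q] = q − p. For instance
  ∂ag = g − a.
As a 7×18 matrix over Z this has rank 6, with invariant factors (1,1,1,1,1,1).

Boundary ∂_2: C_2 → C_1 sends each 2-simplex [p,q,r] to [q,r] − [p,r] + [p,q]. For instance
  ∂acd = cd − ad + ac,
  ∂cdg = dg − cg + cd.
This gives a 18×12 integer matrix of rank 12; reducing to Smith normal form yields diagonal entries (1,1,1,1,1,1,1,1,1,1,1,2).

Computing H_k = (kernel of ∂_k) / (image of ∂_{k+1}):

  H_0: rank C_0 − rank ∂_1 = 7 − 6 = 1, and the invariant factors of ∂_1 are all 1, so H_0 ≅ Z.
  H_1: rank ker ∂_1 − rank ∂_2 = (18 − 6) − 12 = 0, and ∂_2 has invariant factor 2 > 1, so H_1 ≅ Z/2.
  H_2: rank ker ∂_2 − rank ∂_3 = (12 − 12) − 0 = 0, and there is no ∂_3, so H_2 ≅ 0.

(K is a triangulation of the real projective plane RP^2.)

H_0 = Z,  H_1 = Z/2,  H_2 = 0.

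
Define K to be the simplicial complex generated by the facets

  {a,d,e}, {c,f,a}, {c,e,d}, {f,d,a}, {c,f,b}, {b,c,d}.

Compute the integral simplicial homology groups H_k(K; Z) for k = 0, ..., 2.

H_0 ≅ Z,  H_1 ≅ Z,  H_2 = 0.

We work with the vertex ordering a < b < c < d < e < f. The simplices of K, each written with vertices in increasing order, are:

  0-simplices (6): a, b, c, d, e, f
  1-simplices (12): ac, ad, ae, af, bc, bd, bf, cd, ce, cf, de, df
  2-simplices (6): acf, ade, adf, bcd, bcf, cde

Hence C_0 ≅ Z^6, C_1 ≅ Z^12, C_2 ≅ Z^6.

The boundary map ∂_1: C_1 → C_0 is given by ∂[p,q] = [q] − [p]. For instance
  ∂cf = f − c.
The 6×12 boundary matrix has rank 5 and Smith normal form diag(1,1,1,1,1).

The boundary map ∂_2: C_2 → C_1 sends each 2-simplex [p,q,r] to [q,r] − [p,r] + [p,q]. For instance
  ∂adf = df − af + ad,
  ∂bcd = cd − bd + bc.
As a 12×6 matrix over Z this has rank 6, with invariant factors (1,1,1,1,1,1).

Reading off H_k = ker ∂_k / im ∂_{k+1}:

  H_0: rank C_0 − rank ∂_1 = 6 − 5 = 1, and the invariant factors of ∂_1 are all 1, so H_0 ≅ Z.
  H_1: rank ker ∂_1 − rank ∂_2 = (12 − 5) − 6 = 1, and the invariant factors of ∂_2 are all 1, so H_1 ≅ Z.
  H_2: rank ker ∂_2 − rank ∂_3 = (6 − 6) − 0 = 0, and there is no ∂_3, so H_2 ≅ 0.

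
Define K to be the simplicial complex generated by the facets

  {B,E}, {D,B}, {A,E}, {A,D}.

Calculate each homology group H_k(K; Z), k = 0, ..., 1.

H_0 ≅ Z,  H_1 ≅ Z.

Fix the vertex order A < B < D < E and write every simplex with vertices in increasing order. Then dim K = 1 and the simplices of K are:

  0-simplices (4): A, B, D, E
  1-simplices (4): AD, AE, BD, BE

so the chain groups are C_0 ≅ Z^4, C_1 ≅ Z^4.

Boundary ∂_1: C_1 → C_0 is given by ∂[p,q] = [q] − [p]. For instance
  ∂AD = D − A.
The resulting 4×4 matrix has rank 3, and its Smith normal form has invariant factors (1,1,1).

Computing H_k = (kernel of ∂_k) / (image of ∂_{k+1}):

  H_0: rank C_0 − rank ∂_1 = 4 − 3 = 1, and the invariant factors of ∂_1 are all 1, so H_0 = Z.
  H_1: rank ker ∂_1 − rank ∂_2 = (4 − 3) − 0 = 1, and there is no ∂_2, so H_1 = Z.

(K is a triangulation of the circle S^1.)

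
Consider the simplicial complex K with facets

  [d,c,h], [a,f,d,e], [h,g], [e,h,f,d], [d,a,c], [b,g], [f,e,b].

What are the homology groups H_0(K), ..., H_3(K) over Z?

Take the total order a < b < c < d < e < f < g < h on the vertex set. Then K (dimension 3) consists of the simplices:

  0-simplices (8): a, b, c, d, e, f, g, h
  1-simplices (16): ac, ad, ae, af, be, bf, bg, cd, ch, de, df, dh, ef, eh, fh, gh
  2-simplices (10): acd, ade, adf, aef, bef, cdh, def, deh, dfh, efh
  3-simplices (2): adef, defh

giving chain groups C_0 ≅ Z^8, C_1 ≅ Z^16, C_2 ≅ Z^10, C_3 ≅ Z^2.

Boundary ∂_1: C_1 → C_0 maps an edge to its endpoints' difference, ∂[p,q] = q − p. For instance
  ∂ac = c − a.
As a 8×16 matrix over Z this has rank 7, with invariant factors (1,1,1,1,1,1,1).

Boundary ∂_2: C_2 → C_1 maps a triangle to the signed sum of its edges. For instance
  ∂def = ef − df + de,
  ∂dfh = fh − dh + df.
As a 16×10 matrix over Z this has rank 8, with invariant factors (1,1,1,1,1,1,1,1).

∂_3: C_3 → C_2 sends each 3-simplex σ to the alternating sum Σ_i (−1)^i (σ with its i-th vertex removed). For instance
  ∂defh = efh − dfh + deh − def,
  ∂adef = def − aef + adf − ade.
The 10×2 boundary matrix has rank 2 and Smith normal form diag(1,1).

Reading off H_k = ker ∂_k / im ∂_{k+1}:

  H_0: rank C_0 − rank ∂_1 = 8 − 7 = 1, and the invariant factors of ∂_1 are all 1, so H_0 ≅ Z.
  H_1: rank ker ∂_1 − rank ∂_2 = (16 − 7) − 8 = 1, and the invariant factors of ∂_2 are all 1, so H_1 ≅ Z.
  H_2: rank ker ∂_2 − rank ∂_3 = (10 − 8) − 2 = 0, and the invariant factors of ∂_3 are all 1, so H_2 ≅ 0.
  H_3: rank ker ∂_3 − rank ∂_4 = (2 − 2) − 0 = 0, and there is no ∂_4, so H_3 ≅ 0.

As a check, the Euler characteristic is 8 − 16 + 10 − 2 = 0, which agrees with 1 − 1 + 0 − 0 = 0.

H_0 ≅ Z,  H_1 ≅ Z,  H_2 = 0,  H_3 = 0.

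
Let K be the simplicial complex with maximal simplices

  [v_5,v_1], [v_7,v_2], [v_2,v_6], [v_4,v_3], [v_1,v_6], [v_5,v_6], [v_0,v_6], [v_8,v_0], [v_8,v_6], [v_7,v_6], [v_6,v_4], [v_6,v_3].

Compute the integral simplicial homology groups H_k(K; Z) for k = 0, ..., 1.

Order the vertices as v_0 < v_1 < v_2 < v_3 < v_4 < v_5 < v_6 < v_7 < v_8. Listing each simplex with vertices in this order, K has dimension 1 with simplices:

  0-simplices (9): [v_0], [v_1], [v_2], [v_3], [v_4], [v_5], [v_6], [v_7], [v_8]
  1-simplices (12): [v_0,v_6], [v_0,v_8], [v_1,v_5], [v_1,v_6], [v_2,v_6], [v_2,v_7], [v_3,v_4], [v_3,v_6], [v_4,v_6], [v_5,v_6], [v_6,v_7], [v_6,v_8]

giving chain groups C_0 ≅ Z^9, C_1 ≅ Z^12.

∂_1: C_1 → C_0 maps an edge to its endpoints' difference, ∂[p,q] = q − p. For instance
  ∂[v_1,v_5] = [v_5] − [v_1].
The resulting 9×12 matrix has rank 8, and its Smith normal form has invariant factors (1,1,1,1,1,1,1,1).

From H_k ≅ ker(∂_k) / im(∂_{k+1}) we obtain:

  H_0: rank C_0 − rank ∂_1 = 9 − 8 = 1, and the invariant factors of ∂_1 are all 1, so H_0 ≅ Z.
  H_1: rank ker ∂_1 − rank ∂_2 = (12 − 8) − 0 = 4, and there is no ∂_2, so H_1 ≅ Z^4.

H_0 = Z,  H_1 = Z^4.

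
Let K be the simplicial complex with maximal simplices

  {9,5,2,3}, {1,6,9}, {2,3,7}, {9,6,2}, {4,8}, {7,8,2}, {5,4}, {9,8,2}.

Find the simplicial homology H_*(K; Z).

H_0 ≅ Z,  H_1 ≅ Z,  H_2 = 0,  H_3 = 0.

K has 9 vertices, 17 edges, 9 triangles, 1 3-simplex.
rank ∂_0 = 0, rank ∂_1 = 8 ⇒ b_0 = 9 − 0 − 8 = 1; all invariant factors of ∂_1 are 1 so no torsion. So H_0 ≅ Z.
rank ∂_1 = 8, rank ∂_2 = 8 ⇒ b_1 = 17 − 8 − 8 = 1; all invariant factors of ∂_2 are 1 so no torsion. So H_1 ≅ Z.
rank ∂_2 = 8, rank ∂_3 = 1 ⇒ b_2 = 9 − 8 − 1 = 0; all invariant factors of ∂_3 are 1 so no torsion. So H_2 ≅ 0.
rank ∂_3 = 1, rank ∂_4 = 0 ⇒ b_3 = 1 − 1 − 0 = 0. So H_3 ≅ 0.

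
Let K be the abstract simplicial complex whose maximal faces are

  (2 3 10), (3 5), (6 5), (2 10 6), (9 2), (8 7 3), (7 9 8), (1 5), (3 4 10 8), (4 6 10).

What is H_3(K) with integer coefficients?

H_3 ≅ 0.

Take the total order 1 < 2 < 3 < 4 < 5 < 6 < 7 < 8 < 9 < 10 on the vertex set. Then K (dimension 3) consists of the simplices:

  0-simplices (10): [1], [2], [3], [4], [5], [6], [7], [8], [9], [10]
  1-simplices (19): [1,5], [2,3], [2,6], [2,9], [2,10], [3,4], [3,5], [3,7], [3,8], [3,10], [4,6], [4,8], [4,10], [5,6], [6,10], [7,8], [7,9], [8,9], [8,10]
  2-simplices (9): [2,3,10], [2,6,10], [3,4,8], [3,4,10], [3,7,8], [3,8,10], [4,6,10], [4,8,10], [7,8,9]
  3-simplices (1): [3,4,8,10]

giving chain groups C_0 ≅ Z^10, C_1 ≅ Z^19, C_2 ≅ Z^9, C_3 ≅ Z^1.

The boundary map ∂_1: C_1 → C_0 maps an edge to its endpoints' difference, ∂[p,q] = q − p.
As a 10×19 matrix over Z this has rank 9, with invariant factors (1,1,1,1,1,1,1,1,1).

Boundary ∂_2: C_2 → C_1 sends each 2-simplex [p,q,r] to [q,r] − [p,r] + [p,q]. For instance
  ∂[4,6,10] = [6,10] − [4,10] + [4,6],
  ∂[3,8,10] = [8,10] − [3,10] + [3,8].
The 19×9 boundary matrix has rank 8 and Smith normal form diag(1,1,1,1,1,1,1,1).

Boundary ∂_3: C_3 → C_2 sends each 3-simplex σ to the alternating sum Σ_i (−1)^i (σ with its i-th vertex removed). For instance
  ∂[3,4,8,10] = [4,8,10] − [3,8,10] + [3,4,10] − [3,4,8].
As a 9×1 matrix over Z this has rank 1, with invariant factors (1).

From H_k ≅ ker(∂_k) / im(∂_{k+1}) we obtain:

  H_3: rank ker ∂_3 − rank ∂_4 = (1 − 1) − 0 = 0, and there is no ∂_4, so H_3 ≅ 0.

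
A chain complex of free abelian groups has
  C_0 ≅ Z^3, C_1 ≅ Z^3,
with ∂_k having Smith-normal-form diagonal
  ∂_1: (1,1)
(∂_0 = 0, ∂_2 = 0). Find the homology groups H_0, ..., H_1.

H_0 = Z,  H_1 = Z.

H_0: b_0 = 3 − 0 − 2 = 1; torsion from ∂_1 factors > 1: none. So H_0 = Z.
H_1: b_1 = 3 − 2 − 0 = 1; torsion from ∂_2 factors > 1: none. So H_1 = Z.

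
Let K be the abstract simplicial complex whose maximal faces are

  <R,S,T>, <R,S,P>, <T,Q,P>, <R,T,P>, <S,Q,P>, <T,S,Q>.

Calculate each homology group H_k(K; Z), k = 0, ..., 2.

We work with the vertex ordering P < Q < R < S < T. The simplices of K, each written with vertices in increasing order, are:

  0-simplices (5): P, Q, R, S, T
  1-simplices (9): PQ, PR, PS, PT, QS, QT, RS, RT, ST
  2-simplices (6): PQS, PQT, PRS, PRT, QST, RST

Hence C_0 ≅ Z^5, C_1 ≅ Z^9, C_2 ≅ Z^6.

Boundary ∂_1: C_1 → C_0 is given by ∂[p,q] = [q] − [p].
This gives a 5×9 integer matrix of rank 4; reducing to Smith normal form yields diagonal entries (1,1,1,1).

∂_2: C_2 → C_1 sends each 2-simplex [p,q,r] to [q,r] − [p,r] + [p,q]. For instance
  ∂RST = ST − RT + RS,
  ∂PRT = RT − PT + PR.
This gives a 9×6 integer matrix of rank 5; reducing to Smith normal form yields diagonal entries (1,1,1,1,1).

From H_k ≅ ker(∂_k) / im(∂_{k+1}) we obtain:

  H_0: rank C_0 − rank ∂_1 = 5 − 4 = 1, and the invariant factors of ∂_1 are all 1, so H_0 ≅ Z.
  H_1: rank ker ∂_1 − rank ∂_2 = (9 − 4) − 5 = 0, and the invariant factors of ∂_2 are all 1, so H_1 ≅ 0.
  H_2: rank ker ∂_2 − rank ∂_3 = (6 − 5) − 0 = 1, and there is no ∂_3, so H_2 ≅ Z.

As a check, the Euler characteristic is 5 − 9 + 6 = 2, which agrees with 1 − 0 + 1 = 2.

H_0 ≅ Z,  H_1 = 0,  H_2 ≅ Z.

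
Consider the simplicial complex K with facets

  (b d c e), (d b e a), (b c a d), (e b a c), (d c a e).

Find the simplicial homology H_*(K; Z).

Order the vertices as a < b < c < d < e. Listing each simplex with vertices in this order, K has dimension 3 with simplices:

  0-simplices (5): a, b, c, d, e
  1-simplices (10): ab, ac, ad, ae, bc, bd, be, cd, ce, de
  2-simplices (10): abc, abd, abe, acd, ace, ade, bcd, bce, bde, cde
  3-simplices (5): abcd, abce, abde, acde, bcde

giving chain groups C_0 ≅ Z^5, C_1 ≅ Z^10, C_2 ≅ Z^10, C_3 ≅ Z^5.

The boundary map ∂_1: C_1 → C_0 maps an edge to its endpoints' difference, ∂[p,q] = q − p.
As a 5×10 matrix over Z this has rank 4, with invariant factors (1,1,1,1).

Boundary ∂_2: C_2 → C_1 acts by ∂[p,q,r] = [q,r] − [p,r] + [p,q]. For instance
  ∂acd = cd − ad + ac,
  ∂abd = bd − ad + ab.
The resulting 10×10 matrix has rank 6, and its Smith normal form has invariant factors (1,1,1,1,1,1).

∂_3: C_3 → C_2 sends each 3-simplex σ to the alternating sum Σ_i (−1)^i (σ with its i-th vertex removed). For instance
  ∂abcd = bcd − acd + abd − abc,
  ∂abde = bde − ade + abe − abd.
This gives a 10×5 integer matrix of rank 4; reducing to Smith normal form yields diagonal entries (1,1,1,1).

From H_k ≅ ker(∂_k) / im(∂_{k+1}) we obtain:

  H_0: rank C_0 − rank ∂_1 = 5 − 4 = 1, and the invariant factors of ∂_1 are all 1, so H_0 = Z.
  H_1: rank ker ∂_1 − rank ∂_2 = (10 − 4) − 6 = 0, and the invariant factors of ∂_2 are all 1, so H_1 = 0.
  H_2: rank ker ∂_2 − rank ∂_3 = (10 − 6) − 4 = 0, and the invariant factors of ∂_3 are all 1, so H_2 = 0.
  H_3: rank ker ∂_3 − rank ∂_4 = (5 − 4) − 0 = 1, and there is no ∂_4, so H_3 = Z.

As a check, the Euler characteristic is 5 − 10 + 10 − 5 = 0, which agrees with 1 − 0 + 0 − 1 = 0.

H_0 ≅ Z,  H_1 = 0,  H_2 = 0,  H_3 ≅ Z.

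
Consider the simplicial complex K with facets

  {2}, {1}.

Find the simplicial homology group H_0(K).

We work with the vertex ordering 1 < 2. The simplices of K, each written with vertices in increasing order, are:

  0-simplices (2): [1], [2]

giving chain groups C_0 ≅ Z^2.

Now H_k = ker ∂_k / im ∂_{k+1}, so:

  H_0: rank C_0 − rank ∂_1 = 2 − 0 = 2, and there is no ∂_1, so H_0 ≅ Z^2.

H_0 = Z^2.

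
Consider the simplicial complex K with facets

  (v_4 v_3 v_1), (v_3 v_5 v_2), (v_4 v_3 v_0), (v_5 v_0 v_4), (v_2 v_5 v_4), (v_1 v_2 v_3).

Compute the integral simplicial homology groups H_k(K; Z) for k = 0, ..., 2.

We work with the vertex ordering v_0 < v_1 < v_2 < v_3 < v_4 < v_5. The simplices of K, each written with vertices in increasing order, are:

  0-simplices (6): [v_0], [v_1], [v_2], [v_3], [v_4], [v_5]
  1-simplices (12): [v_0,v_3], [v_0,v_4], [v_0,v_5], [v_1,v_2], [v_1,v_3], [v_1,v_4], [v_2,v_3], [v_2,v_4], [v_2,v_5], [v_3,v_4], [v_3,v_5], [v_4,v_5]
  2-simplices (6): [v_0,v_3,v_4], [v_0,v_4,v_5], [v_1,v_2,v_3], [v_1,v_3,v_4], [v_2,v_3,v_5], [v_2,v_4,v_5]

Hence C_0 ≅ Z^6, C_1 ≅ Z^12, C_2 ≅ Z^6.

∂_1: C_1 → C_0 sends each edge [p,q] (with p < q) to q − p. For instance
  ∂[v_3,v_4] = [v_4] − [v_3].
This gives a 6×12 integer matrix of rank 5; reducing to Smith normal form yields diagonal entries (1,1,1,1,1).

The boundary map ∂_2: C_2 → C_1 maps a triangle to the signed sum of its edges. For instance
  ∂[v_0,v_3,v_4] = [v_3,v_4] − [v_0,v_4] + [v_0,v_3],
  ∂[v_0,v_4,v_5] = [v_4,v_5] − [v_0,v_5] + [v_0,v_4].
As a 12×6 matrix over Z this has rank 6, with invariant factors (1,1,1,1,1,1).

From H_k ≅ ker(∂_k) / im(∂_{k+1}) we obtain:

  H_0: rank C_0 − rank ∂_1 = 6 − 5 = 1, and the invariant factors of ∂_1 are all 1, so H_0 = Z.
  H_1: rank ker ∂_1 − rank ∂_2 = (12 − 5) − 6 = 1, and the invariant factors of ∂_2 are all 1, so H_1 = Z.
  H_2: rank ker ∂_2 − rank ∂_3 = (6 − 6) − 0 = 0, and there is no ∂_3, so H_2 = 0.

H_0 ≅ Z,  H_1 ≅ Z,  H_2 = 0.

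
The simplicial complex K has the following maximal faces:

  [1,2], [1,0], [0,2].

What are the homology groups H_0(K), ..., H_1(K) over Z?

We work with the vertex ordering 0 < 1 < 2. The simplices of K, each written with vertices in increasing order, are:

  0-simplices (3): [0], [1], [2]
  1-simplices (3): [0,1], [0,2], [1,2]

Hence C_0 ≅ Z^3, C_1 ≅ Z^3.

The boundary map ∂_1: C_1 → C_0 sends each edge [p,q] (with p < q) to q − p.
The resulting 3×3 matrix has rank 2, and its Smith normal form has invariant factors (1,1).

From H_k ≅ ker(∂_k) / im(∂_{k+1}) we obtain:

  H_0: rank C_0 − rank ∂_1 = 3 − 2 = 1, and the invariant factors of ∂_1 are all 1, so H_0 = Z.
  H_1: rank ker ∂_1 − rank ∂_2 = (3 − 2) − 0 = 1, and there is no ∂_2, so H_1 = Z.

H_0 ≅ Z,  H_1 ≅ Z.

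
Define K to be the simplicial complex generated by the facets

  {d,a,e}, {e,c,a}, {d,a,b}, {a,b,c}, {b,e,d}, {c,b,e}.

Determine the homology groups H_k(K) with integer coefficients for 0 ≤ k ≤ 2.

K has 5 vertices, 9 edges, 6 triangles.
rank ∂_0 = 0, rank ∂_1 = 4 ⇒ b_0 = 5 − 0 − 4 = 1; all invariant factors of ∂_1 are 1 so no torsion. So H_0 ≅ Z.
rank ∂_1 = 4, rank ∂_2 = 5 ⇒ b_1 = 9 − 4 − 5 = 0; all invariant factors of ∂_2 are 1 so no torsion. So H_1 ≅ 0.
rank ∂_2 = 5, rank ∂_3 = 0 ⇒ b_2 = 6 − 5 − 0 = 1. So H_2 ≅ Z.

H_0 ≅ Z,  H_1 = 0,  H_2 ≅ Z.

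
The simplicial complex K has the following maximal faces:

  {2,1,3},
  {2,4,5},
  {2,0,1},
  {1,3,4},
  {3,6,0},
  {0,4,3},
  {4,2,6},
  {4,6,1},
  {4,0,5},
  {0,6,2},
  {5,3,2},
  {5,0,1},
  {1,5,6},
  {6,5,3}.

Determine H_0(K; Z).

H_0 ≅ Z.

Fix the vertex order 0 < 1 < 2 < 3 < 4 < 5 < 6 and write every simplex with vertices in increasing order. Then dim K = 2 and the simplices of K are:

  0-simplices (7): [0], [1], [2], [3], [4], [5], [6]
  1-simplices (21): [0,1], [0,2], [0,3], [0,4], [0,5], [0,6], [1,2], [1,3], [1,4], [1,5], [1,6], [2,3], [2,4], [2,5], [2,6], [3,4], [3,5], [3,6], [4,5], [4,6], [5,6]
  2-simplices (14): [0,1,2], [0,1,5], [0,2,6], [0,3,4], [0,3,6], [0,4,5], [1,2,3], [1,3,4], [1,4,6], [1,5,6], [2,3,5], [2,4,5], [2,4,6], [3,5,6]

Hence C_0 ≅ Z^7, C_1 ≅ Z^21, C_2 ≅ Z^14.

∂_1: C_1 → C_0 maps an edge to its endpoints' difference, ∂[p,q] = q − p. For instance
  ∂[2,4] = [4] − [2].
The 7×21 boundary matrix has rank 6 and Smith normal form diag(1,1,1,1,1,1).

∂_2: C_2 → C_1 sends each 2-simplex [p,q,r] to [q,r] − [p,r] + [p,q]. For instance
  ∂[1,2,3] = [2,3] − [1,3] + [1,2],
  ∂[0,1,5] = [1,5] − [0,5] + [0,1].
As a 21×14 matrix over Z this has rank 13, with invariant factors (1,1,1,1,1,1,1,1,1,1,1,1,1).

Now H_k = ker ∂_k / im ∂_{k+1}, so:

  H_0: rank C_0 − rank ∂_1 = 7 − 6 = 1, and the invariant factors of ∂_1 are all 1, so H_0 = Z.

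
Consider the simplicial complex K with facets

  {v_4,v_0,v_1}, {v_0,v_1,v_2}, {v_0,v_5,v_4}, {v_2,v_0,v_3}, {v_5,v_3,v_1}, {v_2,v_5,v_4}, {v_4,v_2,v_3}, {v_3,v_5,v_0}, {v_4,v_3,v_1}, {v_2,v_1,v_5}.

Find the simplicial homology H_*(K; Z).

H_0 = Z,  H_1 = Z/2,  H_2 = 0.

K has 6 vertices, 15 edges, 10 triangles.
rank ∂_0 = 0, rank ∂_1 = 5 ⇒ b_0 = 6 − 0 − 5 = 1; all invariant factors of ∂_1 are 1 so no torsion. So H_0 = Z.
rank ∂_1 = 5, rank ∂_2 = 10 ⇒ b_1 = 15 − 5 − 10 = 0; ∂_2 has invariant factor(s) [2] giving torsion. So H_1 = Z/2.
rank ∂_2 = 10, rank ∂_3 = 0 ⇒ b_2 = 10 − 10 − 0 = 0. So H_2 = 0.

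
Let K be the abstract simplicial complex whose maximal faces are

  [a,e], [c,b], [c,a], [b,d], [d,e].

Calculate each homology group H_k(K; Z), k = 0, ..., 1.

H_0 = Z,  H_1 = Z.

Order the vertices as a < b < c < d < e. Listing each simplex with vertices in this order, K has dimension 1 with simplices:

  0-simplices (5): a, b, c, d, e
  1-simplices (5): ac, ae, bc, bd, de

so the chain groups are C_0 ≅ Z^5, C_1 ≅ Z^5.

The boundary map ∂_1: C_1 → C_0 sends each edge [p,q] (with p < q) to q − p.
As a 5×5 matrix over Z this has rank 4, with invariant factors (1,1,1,1).

From H_k ≅ ker(∂_k) / im(∂_{k+1}) we obtain:

  H_0: rank C_0 − rank ∂_1 = 5 − 4 = 1, and the invariant factors of ∂_1 are all 1, so H_0 = Z.
  H_1: rank ker ∂_1 − rank ∂_2 = (5 − 4) − 0 = 1, and there is no ∂_2, so H_1 = Z.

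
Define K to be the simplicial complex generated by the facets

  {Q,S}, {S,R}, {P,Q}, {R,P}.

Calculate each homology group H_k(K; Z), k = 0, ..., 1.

Fix the vertex order P < Q < R < S and write every simplex with vertices in increasing order. Then dim K = 1 and the simplices of K are:

  0-simplices (4): P, Q, R, S
  1-simplices (4): PQ, PR, QS, RS

Hence C_0 ≅ Z^4, C_1 ≅ Z^4.

∂_1: C_1 → C_0 sends each edge [p,q] (with p < q) to q − p. For instance
  ∂PQ = Q − P.
The 4×4 boundary matrix has rank 3 and Smith normal form diag(1,1,1).

From H_k ≅ ker(∂_k) / im(∂_{k+1}) we obtain:

  H_0: rank C_0 − rank ∂_1 = 4 − 3 = 1, and the invariant factors of ∂_1 are all 1, so H_0 = Z.
  H_1: rank ker ∂_1 − rank ∂_2 = (4 − 3) − 0 = 1, and there is no ∂_2, so H_1 = Z.

H_0 = Z,  H_1 = Z.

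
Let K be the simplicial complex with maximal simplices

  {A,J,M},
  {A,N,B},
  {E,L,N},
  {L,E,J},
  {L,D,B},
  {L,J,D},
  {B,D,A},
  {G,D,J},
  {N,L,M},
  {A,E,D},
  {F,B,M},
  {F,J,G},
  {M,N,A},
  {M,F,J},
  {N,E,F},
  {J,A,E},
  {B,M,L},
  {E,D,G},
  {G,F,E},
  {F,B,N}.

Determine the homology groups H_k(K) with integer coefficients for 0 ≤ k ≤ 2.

We work with the vertex ordering A < B < D < E < F < G < J < L < M < N. The simplices of K, each written with vertices in increasing order, are:

  0-simplices (10): A, B, D, E, F, G, J, L, M, N
  1-simplices (30): AB, AD, AE, AJ, AM, AN, BD, BF, BL, BM, BN, DE, DG, DJ, DL, EF, EG, EJ, EL, EN, FG, FJ, FM, FN, GJ, JL, JM, LM, LN, MN
  2-simplices (20): ABD, ABN, ADE, AEJ, AJM, AMN, BDL, BFM, BFN, BLM, DEG, DGJ, DJL, EFG, EFN, EJL, ELN, FGJ, FJM, LMN

giving chain groups C_0 ≅ Z^10, C_1 ≅ Z^30, C_2 ≅ Z^20.

The boundary map ∂_1: C_1 → C_0 maps an edge to its endpoints' difference, ∂[p,q] = q − p.
As a 10×30 matrix over Z this has rank 9, with invariant factors (1,1,1,1,1,1,1,1,1).

∂_2: C_2 → C_1 sends each 2-simplex [p,q,r] to [q,r] − [p,r] + [p,q]. For instance
  ∂ADE = DE − AE + AD,
  ∂ABN = BN − AN + AB.
As a 30×20 matrix over Z this has rank 20, with invariant factors (1,1,1,1,1,1,1,1,1,1,1,1,1,1,1,1,1,1,1,2).

Computing H_k = (kernel of ∂_k) / (image of ∂_{k+1}):

  H_0: rank C_0 − rank ∂_1 = 10 − 9 = 1, and the invariant factors of ∂_1 are all 1, so H_0 = Z.
  H_1: rank ker ∂_1 − rank ∂_2 = (30 − 9) − 20 = 1, and ∂_2 has invariant factor 2 > 1, so H_1 = Z ⊕ Z/2.
  H_2: rank ker ∂_2 − rank ∂_3 = (20 − 20) − 0 = 0, and there is no ∂_3, so H_2 = 0.

As a check, the Euler characteristic is 10 − 30 + 20 = 0, which agrees with 1 − 1 + 0 = 0.
(K is a triangulation of the Klein bottle.)

H_0 = Z,  H_1 = Z ⊕ Z/2,  H_2 = 0.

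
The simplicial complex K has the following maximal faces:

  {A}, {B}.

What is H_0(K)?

Fix the vertex order A < B and write every simplex with vertices in increasing order. Then dim K = 0 and the simplices of K are:

  0-simplices (2): A, B

so the chain groups are C_0 ≅ Z^2.

From H_k ≅ ker(∂_k) / im(∂_{k+1}) we obtain:

  H_0: rank C_0 − rank ∂_1 = 2 − 0 = 2, and there is no ∂_1, so H_0 = Z^2.

H_0 = Z^2.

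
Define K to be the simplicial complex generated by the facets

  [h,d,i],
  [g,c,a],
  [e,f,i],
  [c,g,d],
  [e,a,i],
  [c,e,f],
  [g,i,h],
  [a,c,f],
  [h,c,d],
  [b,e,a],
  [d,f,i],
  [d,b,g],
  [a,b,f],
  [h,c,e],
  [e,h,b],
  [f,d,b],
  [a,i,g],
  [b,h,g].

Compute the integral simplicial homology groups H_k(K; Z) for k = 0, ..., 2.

H_0 ≅ Z,  H_1 ≅ Z ⊕ Z_2,  H_2 = 0.

Order the vertices as a < b < c < d < e < f < g < h < i. Listing each simplex with vertices in this order, K has dimension 2 with simplices:

  0-simplices (9): a, b, c, d, e, f, g, h, i
  1-simplices (27): ab, ac, ae, af, ag, ai, bd, be, bf, bg, bh, cd, ce, cf, cg, ch, df, dg, dh, di, ef, eh, ei, fi, gh, gi, hi
  2-simplices (18): abe, abf, acf, acg, aei, agi, bdf, bdg, beh, bgh, cdg, cdh, cef, ceh, dfi, dhi, efi, ghi

Hence C_0 ≅ Z^9, C_1 ≅ Z^27, C_2 ≅ Z^18.

Boundary ∂_1: C_1 → C_0 sends each edge [p,q] (with p < q) to q − p. For instance
  ∂ac = c − a.
The resulting 9×27 matrix has rank 8, and its Smith normal form has invariant factors (1,1,1,1,1,1,1,1).

∂_2: C_2 → C_1 maps a triangle to the signed sum of its edges. For instance
  ∂cef = ef − cf + ce,
  ∂aei = ei − ai + ae.
This gives a 27×18 integer matrix of rank 18; reducing to Smith normal form yields diagonal entries (1,1,1,1,1,1,1,1,1,1,1,1,1,1,1,1,1,2).

Now H_k = ker ∂_k / im ∂_{k+1}, so:

  H_0: rank C_0 − rank ∂_1 = 9 − 8 = 1, and the invariant factors of ∂_1 are all 1, so H_0 = Z.
  H_1: rank ker ∂_1 − rank ∂_2 = (27 − 8) − 18 = 1, and ∂_2 has invariant factor 2 > 1, so H_1 = Z ⊕ Z_2.
  H_2: rank ker ∂_2 − rank ∂_3 = (18 − 18) − 0 = 0, and there is no ∂_3, so H_2 = 0.

As a check, the Euler characteristic is 9 − 27 + 18 = 0, which agrees with 1 − 1 + 0 = 0.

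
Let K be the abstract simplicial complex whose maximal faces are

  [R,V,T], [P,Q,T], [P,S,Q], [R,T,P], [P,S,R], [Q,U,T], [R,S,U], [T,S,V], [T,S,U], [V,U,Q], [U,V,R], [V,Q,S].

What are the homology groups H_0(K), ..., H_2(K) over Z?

H_0 = Z,  H_1 = Z/2,  H_2 = 0.

K has 7 vertices, 18 edges, 12 triangles.
rank ∂_0 = 0, rank ∂_1 = 6 ⇒ b_0 = 7 − 0 − 6 = 1; all invariant factors of ∂_1 are 1 so no torsion. So H_0 = Z.
rank ∂_1 = 6, rank ∂_2 = 12 ⇒ b_1 = 18 − 6 − 12 = 0; ∂_2 has invariant factor(s) [2] giving torsion. So H_1 = Z/2.
rank ∂_2 = 12, rank ∂_3 = 0 ⇒ b_2 = 12 − 12 − 0 = 0. So H_2 = 0.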